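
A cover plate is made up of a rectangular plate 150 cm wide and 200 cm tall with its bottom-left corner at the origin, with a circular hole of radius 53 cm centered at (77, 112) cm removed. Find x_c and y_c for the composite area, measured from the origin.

Part | A | x̄ᵢ | ȳᵢ | A·x̄ᵢ | A·ȳᵢ
plate | 30000.00 | 75.00 | 100.00 | 2250000.00 | 3000000.00
hole | -8824.73 | 77.00 | 112.00 | -679504.50 | -988370.18
Σ | 21175.27 |  |  | 1570495.50 | 2011629.82
x_c = 1570495.50 / 21175.27 = 74.17 cm
y_c = 2011629.82 / 21175.27 = 95.00 cm

x_c = 74.17 cm, y_c = 95.00 cm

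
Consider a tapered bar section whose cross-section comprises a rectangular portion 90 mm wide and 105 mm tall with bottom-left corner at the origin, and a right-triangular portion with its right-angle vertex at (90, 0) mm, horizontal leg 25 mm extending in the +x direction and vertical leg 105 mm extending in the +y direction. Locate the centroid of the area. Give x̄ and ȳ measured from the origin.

x̄ = 51.50 mm, ȳ = 50.37 mm

Part | A | x̄ᵢ | ȳᵢ | A·x̄ᵢ | A·ȳᵢ
rectangular portion | 9450.00 | 45.00 | 52.50 | 425250.00 | 496125.00
triangular portion | 1312.50 | 98.33 | 35.00 | 129062.50 | 45937.50
Σ | 10762.50 |  |  | 554312.50 | 542062.50
x̄ = 554312.50 / 10762.50 = 51.50 mm
ȳ = 542062.50 / 10762.50 = 50.37 mm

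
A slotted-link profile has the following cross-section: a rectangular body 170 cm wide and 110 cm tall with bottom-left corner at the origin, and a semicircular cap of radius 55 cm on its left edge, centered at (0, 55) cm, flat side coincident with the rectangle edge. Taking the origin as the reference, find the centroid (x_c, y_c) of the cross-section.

rectangular body: A = 170 × 110 = 18700.00, centroid at (85.00, 55.00).
semicircular end: A = ½π·55² = 4751.66, centroid at (-23.34, 55.00).
ΣA = 23451.66 cm²
ΣAx_c = (18700.00)(85.00) + (4751.66)(-23.34) = 1478583.33 cm³
ΣAy_c = (18700.00)(55.00) + (4751.66)(55.00) = 1289841.24 cm³
x_c = 1478583.33 / 23451.66 = 63.05 cm
y_c = 1289841.24 / 23451.66 = 55.00 cm

x_c = 63.05 cm, y_c = 55.00 cm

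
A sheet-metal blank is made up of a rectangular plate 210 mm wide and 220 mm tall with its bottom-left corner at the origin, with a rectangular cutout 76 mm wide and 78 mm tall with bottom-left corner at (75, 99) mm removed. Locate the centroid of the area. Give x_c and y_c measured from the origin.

x_c = 103.82 mm, y_c = 105.88 mm

plate: A = 210 × 220 = 46200.00, centroid at (105.00, 110.00).
hole: A = −(76 × 78) = -5928.00, centroid at (113.00, 138.00).
ΣA = 40272.00 mm²
ΣAx_c = (46200.00)(105.00) + (-5928.00)(113.00) = 4181136.00 mm³
ΣAy_c = (46200.00)(110.00) + (-5928.00)(138.00) = 4263936.00 mm³
x_c = 4181136.00 / 40272.00 = 103.82 mm
y_c = 4263936.00 / 40272.00 = 105.88 mm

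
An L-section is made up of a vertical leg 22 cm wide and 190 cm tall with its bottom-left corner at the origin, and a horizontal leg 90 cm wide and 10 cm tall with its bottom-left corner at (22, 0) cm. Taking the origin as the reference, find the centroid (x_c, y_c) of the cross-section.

vertical leg: A = 22 × 190 = 4180.00, centroid at (11.00, 95.00).
horizontal leg: A = 90 × 10 = 900.00, centroid at (67.00, 5.00).
ΣA = 5080.00 cm²
ΣAx_c = (4180.00)(11.00) + (900.00)(67.00) = 106280.00 cm³
ΣAy_c = (4180.00)(95.00) + (900.00)(5.00) = 401600.00 cm³
x_c = 106280.00 / 5080.00 = 20.92 cm
y_c = 401600.00 / 5080.00 = 79.06 cm

x_c = 20.92 cm, y_c = 79.06 cm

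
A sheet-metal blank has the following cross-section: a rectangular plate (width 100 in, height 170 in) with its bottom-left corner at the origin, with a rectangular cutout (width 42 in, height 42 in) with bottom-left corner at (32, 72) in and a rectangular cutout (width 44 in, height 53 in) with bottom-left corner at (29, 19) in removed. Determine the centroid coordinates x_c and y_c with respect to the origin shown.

plate: A = 100 × 170 = 17000.00, centroid at (50.00, 85.00).
hole 1: A = −(42 × 42) = -1764.00, centroid at (53.00, 93.00).
hole 2: A = −(44 × 53) = -2332.00, centroid at (51.00, 45.50).
ΣA = 12904.00 in², ΣAx_c = 637576.00 in³, ΣAy_c = 1174842.00 in³.
x_c = 637576.00/12904.00 = 49.41 in; y_c = 1174842.00/12904.00 = 91.04 in.

x_c = 49.41 in, y_c = 91.04 in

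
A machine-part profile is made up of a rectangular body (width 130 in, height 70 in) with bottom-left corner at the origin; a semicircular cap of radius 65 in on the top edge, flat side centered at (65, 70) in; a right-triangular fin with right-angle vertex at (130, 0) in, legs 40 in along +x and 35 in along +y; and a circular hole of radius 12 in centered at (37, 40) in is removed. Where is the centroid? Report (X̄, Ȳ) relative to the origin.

Part | A | x̄ᵢ | ȳᵢ | A·x̄ᵢ | A·ȳᵢ
rectangular body | 9100.00 | 65.00 | 35.00 | 591500.00 | 318500.00
semicircular top | 6636.61 | 65.00 | 97.59 | 431379.94 | 647646.35
triangular fin | 700.00 | 143.33 | 11.67 | 100333.33 | 8166.67
hole | -452.39 | 37.00 | 40.00 | -16738.41 | -18095.57
Σ | 15984.23 |  |  | 1106474.87 | 956217.44
X̄ = 1106474.87 / 15984.23 = 69.22 in
Ȳ = 956217.44 / 15984.23 = 59.82 in

X̄ = 69.22 in, Ȳ = 59.82 in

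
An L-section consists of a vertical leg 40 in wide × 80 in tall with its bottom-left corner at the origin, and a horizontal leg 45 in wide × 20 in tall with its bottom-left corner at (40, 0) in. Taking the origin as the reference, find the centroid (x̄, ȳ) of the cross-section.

Part | A | x̄ᵢ | ȳᵢ | A·x̄ᵢ | A·ȳᵢ
vertical leg | 3200.00 | 20.00 | 40.00 | 64000.00 | 128000.00
horizontal leg | 900.00 | 62.50 | 10.00 | 56250.00 | 9000.00
Σ | 4100.00 |  |  | 120250.00 | 137000.00
x̄ = 120250.00 / 4100.00 = 29.33 in
ȳ = 137000.00 / 4100.00 = 33.41 in

x̄ = 29.33 in, ȳ = 33.41 in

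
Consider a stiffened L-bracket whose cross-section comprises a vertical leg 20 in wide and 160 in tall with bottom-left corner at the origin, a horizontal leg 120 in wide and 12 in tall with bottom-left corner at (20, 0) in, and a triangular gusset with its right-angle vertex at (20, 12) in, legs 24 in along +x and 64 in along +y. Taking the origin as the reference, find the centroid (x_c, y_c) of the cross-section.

x_c = 31.20 in, y_c = 53.67 in

Part | A | x̄ᵢ | ȳᵢ | A·x̄ᵢ | A·ȳᵢ
vertical leg | 3200.00 | 10.00 | 80.00 | 32000.00 | 256000.00
horizontal leg | 1440.00 | 80.00 | 6.00 | 115200.00 | 8640.00
gusset | 768.00 | 28.00 | 33.33 | 21504.00 | 25600.00
Σ | 5408.00 |  |  | 168704.00 | 290240.00
x_c = 168704.00 / 5408.00 = 31.20 in
y_c = 290240.00 / 5408.00 = 53.67 in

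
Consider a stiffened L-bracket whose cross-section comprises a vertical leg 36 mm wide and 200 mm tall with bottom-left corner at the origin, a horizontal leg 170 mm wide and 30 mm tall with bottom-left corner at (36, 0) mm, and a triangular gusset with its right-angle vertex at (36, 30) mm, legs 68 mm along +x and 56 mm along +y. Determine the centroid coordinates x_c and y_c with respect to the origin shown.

Part | A | x̄ᵢ | ȳᵢ | A·x̄ᵢ | A·ȳᵢ
vertical leg | 7200.00 | 18.00 | 100.00 | 129600.00 | 720000.00
horizontal leg | 5100.00 | 121.00 | 15.00 | 617100.00 | 76500.00
gusset | 1904.00 | 58.67 | 48.67 | 111701.33 | 92661.33
Σ | 14204.00 |  |  | 858401.33 | 889161.33
x_c = 858401.33 / 14204.00 = 60.43 mm
y_c = 889161.33 / 14204.00 = 62.60 mm

x_c = 60.43 mm, y_c = 62.60 mm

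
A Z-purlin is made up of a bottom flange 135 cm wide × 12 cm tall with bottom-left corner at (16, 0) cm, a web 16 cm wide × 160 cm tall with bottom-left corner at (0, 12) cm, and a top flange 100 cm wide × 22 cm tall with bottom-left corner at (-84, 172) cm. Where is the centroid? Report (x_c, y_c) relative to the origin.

x_c = 12.69 cm, y_c = 101.54 cm

bottom flange: A = 135 × 12 = 1620.00, centroid at (83.50, 6.00).
web: A = 16 × 160 = 2560.00, centroid at (8.00, 92.00).
top flange: A = 100 × 22 = 2200.00, centroid at (-34.00, 183.00).
ΣA = 6380.00 cm²
ΣAx_c = (1620.00)(83.50) + (2560.00)(8.00) + (2200.00)(-34.00) = 80950.00 cm³
ΣAy_c = (1620.00)(6.00) + (2560.00)(92.00) + (2200.00)(183.00) = 647840.00 cm³
x_c = 80950.00 / 6380.00 = 12.69 cm
y_c = 647840.00 / 6380.00 = 101.54 cm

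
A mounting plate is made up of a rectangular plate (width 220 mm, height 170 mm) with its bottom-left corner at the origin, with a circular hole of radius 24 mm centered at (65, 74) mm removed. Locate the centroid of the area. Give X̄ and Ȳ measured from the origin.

plate: A = 220 × 170 = 37400.00, centroid at (110.00, 85.00).
hole: A = −π·24² = -1809.56, centroid at (65.00, 74.00).
ΣA = 35590.44 mm², ΣAX̄ = 3996378.77 mm³, ΣAȲ = 3045092.75 mm³.
X̄ = 3996378.77/35590.44 = 112.29 mm; Ȳ = 3045092.75/35590.44 = 85.56 mm.

X̄ = 112.29 mm, Ȳ = 85.56 mm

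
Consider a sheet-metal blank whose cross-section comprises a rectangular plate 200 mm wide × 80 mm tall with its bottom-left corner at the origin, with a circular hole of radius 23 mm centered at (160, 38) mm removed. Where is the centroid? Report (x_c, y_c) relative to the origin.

x_c = 93.05 mm, y_c = 40.23 mm

plate: A = 200 × 80 = 16000.00, centroid at (100.00, 40.00).
hole: A = −π·23² = -1661.90, centroid at (160.00, 38.00).
ΣA = 14338.10 mm², ΣAx_c = 1334095.60 mm³, ΣAy_c = 576847.70 mm³.
x_c = 1334095.60/14338.10 = 93.05 mm; y_c = 576847.70/14338.10 = 40.23 mm.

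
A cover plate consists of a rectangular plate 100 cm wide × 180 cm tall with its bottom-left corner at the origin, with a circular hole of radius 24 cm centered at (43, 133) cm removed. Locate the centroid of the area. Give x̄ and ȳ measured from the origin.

x̄ = 50.78 cm, ȳ = 85.19 cm

Part | A | x̄ᵢ | ȳᵢ | A·x̄ᵢ | A·ȳᵢ
plate | 18000.00 | 50.00 | 90.00 | 900000.00 | 1620000.00
hole | -1809.56 | 43.00 | 133.00 | -77810.97 | -240671.13
Σ | 16190.44 |  |  | 822189.03 | 1379328.87
x̄ = 822189.03 / 16190.44 = 50.78 cm
ȳ = 1379328.87 / 16190.44 = 85.19 cm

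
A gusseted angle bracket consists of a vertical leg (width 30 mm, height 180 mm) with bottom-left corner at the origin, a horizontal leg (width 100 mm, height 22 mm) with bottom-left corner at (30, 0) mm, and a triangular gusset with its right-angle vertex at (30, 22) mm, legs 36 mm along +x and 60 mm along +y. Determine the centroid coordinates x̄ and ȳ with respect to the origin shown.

x̄ = 34.83 mm, ȳ = 64.00 mm

vertical leg: A = 30 × 180 = 5400.00, centroid at (15.00, 90.00).
horizontal leg: A = 100 × 22 = 2200.00, centroid at (80.00, 11.00).
gusset: A = ½·36·60 = 1080.00, centroid at (42.00, 42.00).
ΣA = 8680.00 mm², ΣAx̄ = 302360.00 mm³, ΣAȳ = 555560.00 mm³.
x̄ = 302360.00/8680.00 = 34.83 mm; ȳ = 555560.00/8680.00 = 64.00 mm.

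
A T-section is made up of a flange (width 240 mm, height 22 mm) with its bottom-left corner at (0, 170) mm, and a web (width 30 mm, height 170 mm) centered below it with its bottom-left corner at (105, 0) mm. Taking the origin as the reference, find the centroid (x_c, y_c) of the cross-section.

x_c = 120.00 mm, y_c = 133.83 mm

Part | A | x̄ᵢ | ȳᵢ | A·x̄ᵢ | A·ȳᵢ
web | 5100.00 | 120.00 | 85.00 | 612000.00 | 433500.00
flange | 5280.00 | 120.00 | 181.00 | 633600.00 | 955680.00
Σ | 10380.00 |  |  | 1245600.00 | 1389180.00
x_c = 1245600.00 / 10380.00 = 120.00 mm
y_c = 1389180.00 / 10380.00 = 133.83 mm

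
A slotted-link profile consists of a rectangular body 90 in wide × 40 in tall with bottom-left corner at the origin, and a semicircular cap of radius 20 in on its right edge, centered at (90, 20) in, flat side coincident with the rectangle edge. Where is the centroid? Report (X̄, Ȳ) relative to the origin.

X̄ = 52.95 in, Ȳ = 20.00 in

Part | A | x̄ᵢ | ȳᵢ | A·x̄ᵢ | A·ȳᵢ
rectangular body | 3600.00 | 45.00 | 20.00 | 162000.00 | 72000.00
semicircular end | 628.32 | 98.49 | 20.00 | 61882.00 | 12566.37
Σ | 4228.32 |  |  | 223882.00 | 84566.37
X̄ = 223882.00 / 4228.32 = 52.95 in
Ȳ = 84566.37 / 4228.32 = 20.00 in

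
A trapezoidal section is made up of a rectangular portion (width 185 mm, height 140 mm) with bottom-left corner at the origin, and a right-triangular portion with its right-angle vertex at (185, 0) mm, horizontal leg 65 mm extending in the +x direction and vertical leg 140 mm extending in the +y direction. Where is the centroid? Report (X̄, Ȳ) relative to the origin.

X̄ = 109.56 mm, Ȳ = 66.51 mm

rectangular portion: A = 185 × 140 = 25900.00, centroid at (92.50, 70.00).
triangular portion: A = ½·65·140 = 4550.00, centroid at (206.67, 46.67).
ΣA = 30450.00 mm², ΣAX̄ = 3336083.33 mm³, ΣAȲ = 2025333.33 mm³.
X̄ = 3336083.33/30450.00 = 109.56 mm; Ȳ = 2025333.33/30450.00 = 66.51 mm.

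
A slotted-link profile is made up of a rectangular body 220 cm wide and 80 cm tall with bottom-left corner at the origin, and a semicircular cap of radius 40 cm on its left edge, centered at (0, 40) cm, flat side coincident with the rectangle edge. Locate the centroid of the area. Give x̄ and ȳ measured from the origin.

x̄ = 94.13 cm, ȳ = 40.00 cm

rectangular body: A = 220 × 80 = 17600.00, centroid at (110.00, 40.00).
semicircular end: A = ½π·40² = 2513.27, centroid at (-16.98, 40.00).
ΣA = 20113.27 cm², ΣAx̄ = 1893333.33 cm³, ΣAȳ = 804530.96 cm³.
x̄ = 1893333.33/20113.27 = 94.13 cm; ȳ = 804530.96/20113.27 = 40.00 cm.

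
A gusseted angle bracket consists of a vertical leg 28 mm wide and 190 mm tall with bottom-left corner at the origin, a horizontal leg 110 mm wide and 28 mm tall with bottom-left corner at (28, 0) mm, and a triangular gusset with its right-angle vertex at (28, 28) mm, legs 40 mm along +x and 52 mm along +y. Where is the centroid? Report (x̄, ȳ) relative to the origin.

Part | A | x̄ᵢ | ȳᵢ | A·x̄ᵢ | A·ȳᵢ
vertical leg | 5320.00 | 14.00 | 95.00 | 74480.00 | 505400.00
horizontal leg | 3080.00 | 83.00 | 14.00 | 255640.00 | 43120.00
gusset | 1040.00 | 41.33 | 45.33 | 42986.67 | 47146.67
Σ | 9440.00 |  |  | 373106.67 | 595666.67
x̄ = 373106.67 / 9440.00 = 39.52 mm
ȳ = 595666.67 / 9440.00 = 63.10 mm

x̄ = 39.52 mm, ȳ = 63.10 mm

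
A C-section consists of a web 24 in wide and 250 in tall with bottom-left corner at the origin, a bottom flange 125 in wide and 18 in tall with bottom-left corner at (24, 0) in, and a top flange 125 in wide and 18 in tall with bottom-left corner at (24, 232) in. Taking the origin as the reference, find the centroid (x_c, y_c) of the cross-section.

x_c = 43.93 in, y_c = 125.00 in

Part | A | x̄ᵢ | ȳᵢ | A·x̄ᵢ | A·ȳᵢ
web | 6000.00 | 12.00 | 125.00 | 72000.00 | 750000.00
bottom flange | 2250.00 | 86.50 | 9.00 | 194625.00 | 20250.00
top flange | 2250.00 | 86.50 | 241.00 | 194625.00 | 542250.00
Σ | 10500.00 |  |  | 461250.00 | 1312500.00
x_c = 461250.00 / 10500.00 = 43.93 in
y_c = 1312500.00 / 10500.00 = 125.00 in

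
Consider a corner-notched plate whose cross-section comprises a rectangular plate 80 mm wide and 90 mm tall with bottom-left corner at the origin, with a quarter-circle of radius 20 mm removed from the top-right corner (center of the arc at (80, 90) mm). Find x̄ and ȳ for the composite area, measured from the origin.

x̄ = 38.56 mm, ȳ = 43.33 mm

plate: A = 80 × 90 = 7200.00, centroid at (40.00, 45.00).
removed quarter-circle: A = −¼π·20² = -314.16, centroid at (71.51, 81.51).
ΣA = 6885.84 mm²
ΣAx̄ = (7200.00)(40.00) + (-314.16)(71.51) = 265533.93 mm³
ΣAȳ = (7200.00)(45.00) + (-314.16)(81.51) = 298392.33 mm³
x̄ = 265533.93 / 6885.84 = 38.56 mm
ȳ = 298392.33 / 6885.84 = 43.33 mm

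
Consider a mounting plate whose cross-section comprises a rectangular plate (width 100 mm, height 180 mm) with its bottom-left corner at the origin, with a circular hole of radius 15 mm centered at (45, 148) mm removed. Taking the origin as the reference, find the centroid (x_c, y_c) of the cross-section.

x_c = 50.20 mm, y_c = 87.63 mm

plate: A = 100 × 180 = 18000.00, centroid at (50.00, 90.00).
hole: A = −π·15² = -706.86, centroid at (45.00, 148.00).
ΣA = 17293.14 mm²
ΣAx_c = (18000.00)(50.00) + (-706.86)(45.00) = 868191.37 mm³
ΣAy_c = (18000.00)(90.00) + (-706.86)(148.00) = 1515384.96 mm³
x_c = 868191.37 / 17293.14 = 50.20 mm
y_c = 1515384.96 / 17293.14 = 87.63 mm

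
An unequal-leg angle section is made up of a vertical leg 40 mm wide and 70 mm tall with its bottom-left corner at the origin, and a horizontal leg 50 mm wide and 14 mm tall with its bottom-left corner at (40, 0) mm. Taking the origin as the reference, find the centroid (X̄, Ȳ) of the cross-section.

vertical leg: A = 40 × 70 = 2800.00, centroid at (20.00, 35.00).
horizontal leg: A = 50 × 14 = 700.00, centroid at (65.00, 7.00).
ΣA = 3500.00 mm²
ΣAX̄ = (2800.00)(20.00) + (700.00)(65.00) = 101500.00 mm³
ΣAȲ = (2800.00)(35.00) + (700.00)(7.00) = 102900.00 mm³
X̄ = 101500.00 / 3500.00 = 29.00 mm
Ȳ = 102900.00 / 3500.00 = 29.40 mm

X̄ = 29.00 mm, Ȳ = 29.40 mm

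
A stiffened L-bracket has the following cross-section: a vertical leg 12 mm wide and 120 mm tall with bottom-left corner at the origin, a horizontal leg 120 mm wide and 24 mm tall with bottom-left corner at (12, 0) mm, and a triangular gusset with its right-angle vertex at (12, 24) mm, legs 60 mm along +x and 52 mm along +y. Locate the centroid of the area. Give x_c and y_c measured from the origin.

vertical leg: A = 12 × 120 = 1440.00, centroid at (6.00, 60.00).
horizontal leg: A = 120 × 24 = 2880.00, centroid at (72.00, 12.00).
gusset: A = ½·60·52 = 1560.00, centroid at (32.00, 41.33).
ΣA = 5880.00 mm²
ΣAx_c = (1440.00)(6.00) + (2880.00)(72.00) + (1560.00)(32.00) = 265920.00 mm³
ΣAy_c = (1440.00)(60.00) + (2880.00)(12.00) + (1560.00)(41.33) = 185440.00 mm³
x_c = 265920.00 / 5880.00 = 45.22 mm
y_c = 185440.00 / 5880.00 = 31.54 mm

x_c = 45.22 mm, y_c = 31.54 mm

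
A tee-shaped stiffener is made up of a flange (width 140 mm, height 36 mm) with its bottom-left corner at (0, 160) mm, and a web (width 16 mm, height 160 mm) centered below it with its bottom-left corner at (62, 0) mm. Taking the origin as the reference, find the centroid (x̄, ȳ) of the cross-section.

x̄ = 70.00 mm, ȳ = 144.99 mm

web: A = 16 × 160 = 2560.00, centroid at (70.00, 80.00).
flange: A = 140 × 36 = 5040.00, centroid at (70.00, 178.00).
ΣA = 7600.00 mm²
ΣAx̄ = (2560.00)(70.00) + (5040.00)(70.00) = 532000.00 mm³
ΣAȳ = (2560.00)(80.00) + (5040.00)(178.00) = 1101920.00 mm³
x̄ = 532000.00 / 7600.00 = 70.00 mm
ȳ = 1101920.00 / 7600.00 = 144.99 mm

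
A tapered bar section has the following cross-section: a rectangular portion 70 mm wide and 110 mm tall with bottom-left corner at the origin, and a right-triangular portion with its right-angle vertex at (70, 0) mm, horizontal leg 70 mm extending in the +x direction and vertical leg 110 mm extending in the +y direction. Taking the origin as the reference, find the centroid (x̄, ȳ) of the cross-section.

rectangular portion: A = 70 × 110 = 7700.00, centroid at (35.00, 55.00).
triangular portion: A = ½·70·110 = 3850.00, centroid at (93.33, 36.67).
ΣA = 11550.00 mm², ΣAx̄ = 628833.33 mm³, ΣAȳ = 564666.67 mm³.
x̄ = 628833.33/11550.00 = 54.44 mm; ȳ = 564666.67/11550.00 = 48.89 mm.

x̄ = 54.44 mm, ȳ = 48.89 mm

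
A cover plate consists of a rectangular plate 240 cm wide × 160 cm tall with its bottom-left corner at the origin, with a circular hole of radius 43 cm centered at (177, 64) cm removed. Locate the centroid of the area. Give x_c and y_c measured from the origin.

x_c = 109.84 cm, y_c = 82.85 cm

plate: A = 240 × 160 = 38400.00, centroid at (120.00, 80.00).
hole: A = −π·43² = -5808.80, centroid at (177.00, 64.00).
ΣA = 32591.20 cm²
ΣAx_c = (38400.00)(120.00) + (-5808.80)(177.00) = 3579841.55 cm³
ΣAy_c = (38400.00)(80.00) + (-5808.80)(64.00) = 2700236.49 cm³
x_c = 3579841.55 / 32591.20 = 109.84 cm
y_c = 2700236.49 / 32591.20 = 82.85 cm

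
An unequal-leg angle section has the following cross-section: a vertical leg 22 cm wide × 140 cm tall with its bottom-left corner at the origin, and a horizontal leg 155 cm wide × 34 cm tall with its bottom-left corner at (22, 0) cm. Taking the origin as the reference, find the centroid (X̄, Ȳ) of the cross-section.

vertical leg: A = 22 × 140 = 3080.00, centroid at (11.00, 70.00).
horizontal leg: A = 155 × 34 = 5270.00, centroid at (99.50, 17.00).
ΣA = 8350.00 cm²
ΣAX̄ = (3080.00)(11.00) + (5270.00)(99.50) = 558245.00 cm³
ΣAȲ = (3080.00)(70.00) + (5270.00)(17.00) = 305190.00 cm³
X̄ = 558245.00 / 8350.00 = 66.86 cm
Ȳ = 305190.00 / 8350.00 = 36.55 cm

X̄ = 66.86 cm, Ȳ = 36.55 cm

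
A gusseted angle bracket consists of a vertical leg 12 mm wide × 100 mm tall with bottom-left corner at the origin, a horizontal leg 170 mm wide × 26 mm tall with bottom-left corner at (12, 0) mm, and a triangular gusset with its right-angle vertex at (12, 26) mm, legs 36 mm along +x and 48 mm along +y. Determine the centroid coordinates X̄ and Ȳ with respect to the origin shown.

X̄ = 70.43 mm, Ȳ = 23.71 mm

vertical leg: A = 12 × 100 = 1200.00, centroid at (6.00, 50.00).
horizontal leg: A = 170 × 26 = 4420.00, centroid at (97.00, 13.00).
gusset: A = ½·36·48 = 864.00, centroid at (24.00, 42.00).
ΣA = 6484.00 mm², ΣAX̄ = 456676.00 mm³, ΣAȲ = 153748.00 mm³.
X̄ = 456676.00/6484.00 = 70.43 mm; Ȳ = 153748.00/6484.00 = 23.71 mm.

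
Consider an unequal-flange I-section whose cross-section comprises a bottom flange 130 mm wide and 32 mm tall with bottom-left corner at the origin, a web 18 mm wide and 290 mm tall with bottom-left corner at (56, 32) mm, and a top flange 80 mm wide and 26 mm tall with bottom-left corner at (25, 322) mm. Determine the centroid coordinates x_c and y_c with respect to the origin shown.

x_c = 65.00 mm, y_c = 147.23 mm

bottom flange: A = 130 × 32 = 4160.00, centroid at (65.00, 16.00).
web: A = 18 × 290 = 5220.00, centroid at (65.00, 177.00).
top flange: A = 80 × 26 = 2080.00, centroid at (65.00, 335.00).
ΣA = 11460.00 mm²
ΣAx_c = (4160.00)(65.00) + (5220.00)(65.00) + (2080.00)(65.00) = 744900.00 mm³
ΣAy_c = (4160.00)(16.00) + (5220.00)(177.00) + (2080.00)(335.00) = 1687300.00 mm³
x_c = 744900.00 / 11460.00 = 65.00 mm
y_c = 1687300.00 / 11460.00 = 147.23 mm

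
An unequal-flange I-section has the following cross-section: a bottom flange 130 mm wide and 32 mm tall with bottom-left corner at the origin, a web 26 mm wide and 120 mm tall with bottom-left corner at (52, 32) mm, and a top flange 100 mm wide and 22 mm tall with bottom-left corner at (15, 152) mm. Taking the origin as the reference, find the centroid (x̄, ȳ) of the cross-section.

Part | A | x̄ᵢ | ȳᵢ | A·x̄ᵢ | A·ȳᵢ
bottom flange | 4160.00 | 65.00 | 16.00 | 270400.00 | 66560.00
web | 3120.00 | 65.00 | 92.00 | 202800.00 | 287040.00
top flange | 2200.00 | 65.00 | 163.00 | 143000.00 | 358600.00
Σ | 9480.00 |  |  | 616200.00 | 712200.00
x̄ = 616200.00 / 9480.00 = 65.00 mm
ȳ = 712200.00 / 9480.00 = 75.13 mm

x̄ = 65.00 mm, ȳ = 75.13 mm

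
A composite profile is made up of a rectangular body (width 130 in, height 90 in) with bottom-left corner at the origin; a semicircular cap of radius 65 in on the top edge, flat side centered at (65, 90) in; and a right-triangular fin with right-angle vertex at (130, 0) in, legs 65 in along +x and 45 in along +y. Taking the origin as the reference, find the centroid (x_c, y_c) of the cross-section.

x_c = 71.40 in, y_c = 67.11 in

Part | A | x̄ᵢ | ȳᵢ | A·x̄ᵢ | A·ȳᵢ
rectangular body | 11700.00 | 65.00 | 45.00 | 760500.00 | 526500.00
semicircular top | 6636.61 | 65.00 | 117.59 | 431379.94 | 780378.64
triangular fin | 1462.50 | 151.67 | 15.00 | 221812.50 | 21937.50
Σ | 19799.11 |  |  | 1413692.44 | 1328816.14
x_c = 1413692.44 / 19799.11 = 71.40 in
y_c = 1328816.14 / 19799.11 = 67.11 in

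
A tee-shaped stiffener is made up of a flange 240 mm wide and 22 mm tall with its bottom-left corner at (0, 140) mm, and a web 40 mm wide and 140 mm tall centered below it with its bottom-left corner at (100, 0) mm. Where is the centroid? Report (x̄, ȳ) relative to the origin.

Part | A | x̄ᵢ | ȳᵢ | A·x̄ᵢ | A·ȳᵢ
web | 5600.00 | 120.00 | 70.00 | 672000.00 | 392000.00
flange | 5280.00 | 120.00 | 151.00 | 633600.00 | 797280.00
Σ | 10880.00 |  |  | 1305600.00 | 1189280.00
x̄ = 1305600.00 / 10880.00 = 120.00 mm
ȳ = 1189280.00 / 10880.00 = 109.31 mm

x̄ = 120.00 mm, ȳ = 109.31 mm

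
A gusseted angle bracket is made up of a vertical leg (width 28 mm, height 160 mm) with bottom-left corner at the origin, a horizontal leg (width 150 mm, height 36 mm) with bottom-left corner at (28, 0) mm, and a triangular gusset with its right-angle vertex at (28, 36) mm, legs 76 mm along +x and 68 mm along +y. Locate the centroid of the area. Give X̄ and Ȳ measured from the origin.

Part | A | x̄ᵢ | ȳᵢ | A·x̄ᵢ | A·ȳᵢ
vertical leg | 4480.00 | 14.00 | 80.00 | 62720.00 | 358400.00
horizontal leg | 5400.00 | 103.00 | 18.00 | 556200.00 | 97200.00
gusset | 2584.00 | 53.33 | 58.67 | 137813.33 | 151594.67
Σ | 12464.00 |  |  | 756733.33 | 607194.67
X̄ = 756733.33 / 12464.00 = 60.71 mm
Ȳ = 607194.67 / 12464.00 = 48.72 mm

X̄ = 60.71 mm, Ȳ = 48.72 mm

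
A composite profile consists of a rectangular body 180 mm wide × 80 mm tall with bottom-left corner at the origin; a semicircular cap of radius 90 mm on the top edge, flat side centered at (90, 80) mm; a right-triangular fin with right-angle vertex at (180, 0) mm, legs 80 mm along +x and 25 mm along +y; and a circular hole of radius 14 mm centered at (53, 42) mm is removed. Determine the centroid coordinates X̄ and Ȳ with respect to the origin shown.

rectangular body: A = 180 × 80 = 14400.00, centroid at (90.00, 40.00).
semicircular top: A = ½π·90² = 12723.45, centroid at (90.00, 118.20).
triangular fin: A = ½·80·25 = 1000.00, centroid at (206.67, 8.33).
hole: A = −π·14² = -615.75, centroid at (53.00, 42.00).
ΣA = 27507.70 mm²
ΣAX̄ = (14400.00)(90.00) + (12723.45)(90.00) + (1000.00)(206.67) + (-615.75)(53.00) = 2615142.32 mm³
ΣAȲ = (14400.00)(40.00) + (12723.45)(118.20) + (1000.00)(8.33) + (-615.75)(42.00) = 2062347.76 mm³
X̄ = 2615142.32 / 27507.70 = 95.07 mm
Ȳ = 2062347.76 / 27507.70 = 74.97 mm

X̄ = 95.07 mm, Ȳ = 74.97 mm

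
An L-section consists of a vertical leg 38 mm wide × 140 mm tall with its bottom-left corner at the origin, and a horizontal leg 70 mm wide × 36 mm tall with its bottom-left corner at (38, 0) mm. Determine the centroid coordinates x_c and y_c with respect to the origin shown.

x_c = 36.36 mm, y_c = 53.29 mm

vertical leg: A = 38 × 140 = 5320.00, centroid at (19.00, 70.00).
horizontal leg: A = 70 × 36 = 2520.00, centroid at (73.00, 18.00).
ΣA = 7840.00 mm²
ΣAx_c = (5320.00)(19.00) + (2520.00)(73.00) = 285040.00 mm³
ΣAy_c = (5320.00)(70.00) + (2520.00)(18.00) = 417760.00 mm³
x_c = 285040.00 / 7840.00 = 36.36 mm
y_c = 417760.00 / 7840.00 = 53.29 mm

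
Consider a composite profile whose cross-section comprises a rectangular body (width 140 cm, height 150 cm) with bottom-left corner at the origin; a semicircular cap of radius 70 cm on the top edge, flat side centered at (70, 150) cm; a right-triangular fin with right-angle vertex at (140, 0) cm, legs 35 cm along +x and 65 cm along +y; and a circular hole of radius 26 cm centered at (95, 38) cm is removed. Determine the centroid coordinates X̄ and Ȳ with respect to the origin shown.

rectangular body: A = 140 × 150 = 21000.00, centroid at (70.00, 75.00).
semicircular top: A = ½π·70² = 7696.90, centroid at (70.00, 179.71).
triangular fin: A = ½·35·65 = 1137.50, centroid at (151.67, 21.67).
hole: A = −π·26² = -2123.72, centroid at (95.00, 38.00).
ΣA = 27710.69 cm²
ΣAX̄ = (21000.00)(70.00) + (7696.90)(70.00) + (1137.50)(151.67) + (-2123.72)(95.00) = 1979550.89 cm³
ΣAȲ = (21000.00)(75.00) + (7696.90)(179.71) + (1137.50)(21.67) + (-2123.72)(38.00) = 2902146.57 cm³
X̄ = 1979550.89 / 27710.69 = 71.44 cm
Ȳ = 2902146.57 / 27710.69 = 104.73 cm

X̄ = 71.44 cm, Ȳ = 104.73 cm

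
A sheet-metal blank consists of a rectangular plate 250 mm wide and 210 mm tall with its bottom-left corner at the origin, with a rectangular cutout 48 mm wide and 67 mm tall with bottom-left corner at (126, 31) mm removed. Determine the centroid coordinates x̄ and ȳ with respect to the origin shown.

x̄ = 123.37 mm, ȳ = 107.64 mm

plate: A = 250 × 210 = 52500.00, centroid at (125.00, 105.00).
hole: A = −(48 × 67) = -3216.00, centroid at (150.00, 64.50).
ΣA = 49284.00 mm², ΣAx̄ = 6080100.00 mm³, ΣAȳ = 5305068.00 mm³.
x̄ = 6080100.00/49284.00 = 123.37 mm; ȳ = 5305068.00/49284.00 = 107.64 mm.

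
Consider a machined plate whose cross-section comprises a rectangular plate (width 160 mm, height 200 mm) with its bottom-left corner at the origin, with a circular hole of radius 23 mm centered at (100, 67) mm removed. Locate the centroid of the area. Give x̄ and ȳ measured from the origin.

x̄ = 78.90 mm, ȳ = 101.81 mm

plate: A = 160 × 200 = 32000.00, centroid at (80.00, 100.00).
hole: A = −π·23² = -1661.90, centroid at (100.00, 67.00).
ΣA = 30338.10 mm², ΣAx̄ = 2393809.75 mm³, ΣAȳ = 3088652.53 mm³.
x̄ = 2393809.75/30338.10 = 78.90 mm; ȳ = 3088652.53/30338.10 = 101.81 mm.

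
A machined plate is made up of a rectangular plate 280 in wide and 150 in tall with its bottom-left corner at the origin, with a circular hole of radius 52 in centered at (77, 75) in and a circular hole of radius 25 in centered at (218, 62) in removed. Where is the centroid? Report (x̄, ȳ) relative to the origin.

plate: A = 280 × 150 = 42000.00, centroid at (140.00, 75.00).
hole 1: A = −π·52² = -8494.87, centroid at (77.00, 75.00).
hole 2: A = −π·25² = -1963.50, centroid at (218.00, 62.00).
ΣA = 31541.64 in²
ΣAx̄ = (42000.00)(140.00) + (-8494.87)(77.00) + (-1963.50)(218.00) = 4797853.28 in³
ΣAȳ = (42000.00)(75.00) + (-8494.87)(75.00) + (-1963.50)(62.00) = 2391148.29 in³
x̄ = 4797853.28 / 31541.64 = 152.11 in
ȳ = 2391148.29 / 31541.64 = 75.81 in

x̄ = 152.11 in, ȳ = 75.81 in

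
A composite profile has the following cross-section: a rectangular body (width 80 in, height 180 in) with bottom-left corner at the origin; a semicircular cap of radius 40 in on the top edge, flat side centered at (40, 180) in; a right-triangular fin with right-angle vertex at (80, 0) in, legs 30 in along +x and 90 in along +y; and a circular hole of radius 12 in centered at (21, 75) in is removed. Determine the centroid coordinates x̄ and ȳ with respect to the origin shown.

rectangular body: A = 80 × 180 = 14400.00, centroid at (40.00, 90.00).
semicircular top: A = ½π·40² = 2513.27, centroid at (40.00, 196.98).
triangular fin: A = ½·30·90 = 1350.00, centroid at (90.00, 30.00).
hole: A = −π·12² = -452.39, centroid at (21.00, 75.00).
ΣA = 17810.88 in²
ΣAx̄ = (14400.00)(40.00) + (2513.27)(40.00) + (1350.00)(90.00) + (-452.39)(21.00) = 788530.79 in³
ΣAȳ = (14400.00)(90.00) + (2513.27)(196.98) + (1350.00)(30.00) + (-452.39)(75.00) = 1797626.81 in³
x̄ = 788530.79 / 17810.88 = 44.27 in
ȳ = 1797626.81 / 17810.88 = 100.93 in

x̄ = 44.27 in, ȳ = 100.93 in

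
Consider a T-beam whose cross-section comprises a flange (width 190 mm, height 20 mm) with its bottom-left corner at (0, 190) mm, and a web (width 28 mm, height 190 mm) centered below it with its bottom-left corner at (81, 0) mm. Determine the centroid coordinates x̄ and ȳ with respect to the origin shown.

x̄ = 95.00 mm, ȳ = 138.75 mm

web: A = 28 × 190 = 5320.00, centroid at (95.00, 95.00).
flange: A = 190 × 20 = 3800.00, centroid at (95.00, 200.00).
ΣA = 9120.00 mm², ΣAx̄ = 866400.00 mm³, ΣAȳ = 1265400.00 mm³.
x̄ = 866400.00/9120.00 = 95.00 mm; ȳ = 1265400.00/9120.00 = 138.75 mm.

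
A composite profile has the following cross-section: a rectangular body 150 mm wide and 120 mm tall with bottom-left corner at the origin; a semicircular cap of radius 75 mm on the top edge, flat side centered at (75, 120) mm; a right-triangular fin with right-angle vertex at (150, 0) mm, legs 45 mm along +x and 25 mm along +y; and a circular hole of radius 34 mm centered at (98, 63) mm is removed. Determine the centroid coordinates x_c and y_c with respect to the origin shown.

x_c = 73.62 mm, y_c = 92.46 mm

Part | A | x̄ᵢ | ȳᵢ | A·x̄ᵢ | A·ȳᵢ
rectangular body | 18000.00 | 75.00 | 60.00 | 1350000.00 | 1080000.00
semicircular top | 8835.73 | 75.00 | 151.83 | 662679.70 | 1341537.52
triangular fin | 562.50 | 165.00 | 8.33 | 92812.50 | 4687.50
hole | -3631.68 | 98.00 | 63.00 | -355904.75 | -228795.91
Σ | 23766.55 |  |  | 1749587.45 | 2197429.11
x_c = 1749587.45 / 23766.55 = 73.62 mm
y_c = 2197429.11 / 23766.55 = 92.46 mm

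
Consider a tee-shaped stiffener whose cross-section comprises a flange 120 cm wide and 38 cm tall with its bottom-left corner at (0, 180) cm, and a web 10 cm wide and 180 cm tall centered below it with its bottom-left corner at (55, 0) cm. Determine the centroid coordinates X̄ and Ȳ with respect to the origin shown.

Part | A | x̄ᵢ | ȳᵢ | A·x̄ᵢ | A·ȳᵢ
web | 1800.00 | 60.00 | 90.00 | 108000.00 | 162000.00
flange | 4560.00 | 60.00 | 199.00 | 273600.00 | 907440.00
Σ | 6360.00 |  |  | 381600.00 | 1069440.00
X̄ = 381600.00 / 6360.00 = 60.00 cm
Ȳ = 1069440.00 / 6360.00 = 168.15 cm

X̄ = 60.00 cm, Ȳ = 168.15 cm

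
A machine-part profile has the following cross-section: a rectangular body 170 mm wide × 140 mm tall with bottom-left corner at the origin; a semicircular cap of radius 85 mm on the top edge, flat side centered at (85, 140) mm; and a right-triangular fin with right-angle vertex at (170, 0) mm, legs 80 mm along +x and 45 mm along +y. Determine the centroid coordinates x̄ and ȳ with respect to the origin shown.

rectangular body: A = 170 × 140 = 23800.00, centroid at (85.00, 70.00).
semicircular top: A = ½π·85² = 11349.00, centroid at (85.00, 176.08).
triangular fin: A = ½·80·45 = 1800.00, centroid at (196.67, 15.00).
ΣA = 36949.00 mm², ΣAx̄ = 3341665.29 mm³, ΣAȳ = 3691277.15 mm³.
x̄ = 3341665.29/36949.00 = 90.44 mm; ȳ = 3691277.15/36949.00 = 99.90 mm.

x̄ = 90.44 mm, ȳ = 99.90 mm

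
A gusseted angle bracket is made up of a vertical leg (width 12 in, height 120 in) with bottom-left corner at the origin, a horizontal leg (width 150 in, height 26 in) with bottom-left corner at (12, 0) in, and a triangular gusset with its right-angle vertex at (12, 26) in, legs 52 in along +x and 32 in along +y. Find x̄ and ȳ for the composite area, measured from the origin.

vertical leg: A = 12 × 120 = 1440.00, centroid at (6.00, 60.00).
horizontal leg: A = 150 × 26 = 3900.00, centroid at (87.00, 13.00).
gusset: A = ½·52·32 = 832.00, centroid at (29.33, 36.67).
ΣA = 6172.00 in²
ΣAx̄ = (1440.00)(6.00) + (3900.00)(87.00) + (832.00)(29.33) = 372345.33 in³
ΣAȳ = (1440.00)(60.00) + (3900.00)(13.00) + (832.00)(36.67) = 167606.67 in³
x̄ = 372345.33 / 6172.00 = 60.33 in
ȳ = 167606.67 / 6172.00 = 27.16 in

x̄ = 60.33 in, ȳ = 27.16 in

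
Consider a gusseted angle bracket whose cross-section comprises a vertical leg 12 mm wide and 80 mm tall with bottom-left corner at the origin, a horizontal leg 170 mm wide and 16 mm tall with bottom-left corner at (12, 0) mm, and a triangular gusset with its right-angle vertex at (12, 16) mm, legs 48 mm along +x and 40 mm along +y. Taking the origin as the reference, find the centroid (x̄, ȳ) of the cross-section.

vertical leg: A = 12 × 80 = 960.00, centroid at (6.00, 40.00).
horizontal leg: A = 170 × 16 = 2720.00, centroid at (97.00, 8.00).
gusset: A = ½·48·40 = 960.00, centroid at (28.00, 29.33).
ΣA = 4640.00 mm², ΣAx̄ = 296480.00 mm³, ΣAȳ = 88320.00 mm³.
x̄ = 296480.00/4640.00 = 63.90 mm; ȳ = 88320.00/4640.00 = 19.03 mm.

x̄ = 63.90 mm, ȳ = 19.03 mm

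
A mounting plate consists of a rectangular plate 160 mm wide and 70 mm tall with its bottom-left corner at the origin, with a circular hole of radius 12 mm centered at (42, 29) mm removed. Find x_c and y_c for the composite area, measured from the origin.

plate: A = 160 × 70 = 11200.00, centroid at (80.00, 35.00).
hole: A = −π·12² = -452.39, centroid at (42.00, 29.00).
ΣA = 10747.61 mm², ΣAx_c = 876999.65 mm³, ΣAy_c = 378880.71 mm³.
x_c = 876999.65/10747.61 = 81.60 mm; y_c = 378880.71/10747.61 = 35.25 mm.

x_c = 81.60 mm, y_c = 35.25 mm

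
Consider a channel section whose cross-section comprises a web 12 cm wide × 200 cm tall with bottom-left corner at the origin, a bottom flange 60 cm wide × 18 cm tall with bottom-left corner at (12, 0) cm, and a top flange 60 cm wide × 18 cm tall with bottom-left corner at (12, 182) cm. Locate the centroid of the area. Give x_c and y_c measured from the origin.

x_c = 23.05 cm, y_c = 100.00 cm

web: A = 12 × 200 = 2400.00, centroid at (6.00, 100.00).
bottom flange: A = 60 × 18 = 1080.00, centroid at (42.00, 9.00).
top flange: A = 60 × 18 = 1080.00, centroid at (42.00, 191.00).
ΣA = 4560.00 cm²
ΣAx_c = (2400.00)(6.00) + (1080.00)(42.00) + (1080.00)(42.00) = 105120.00 cm³
ΣAy_c = (2400.00)(100.00) + (1080.00)(9.00) + (1080.00)(191.00) = 456000.00 cm³
x_c = 105120.00 / 4560.00 = 23.05 cm
y_c = 456000.00 / 4560.00 = 100.00 cm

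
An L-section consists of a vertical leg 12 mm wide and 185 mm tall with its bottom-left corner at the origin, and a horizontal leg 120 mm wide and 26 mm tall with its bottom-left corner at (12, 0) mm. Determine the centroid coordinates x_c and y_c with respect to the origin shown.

Part | A | x̄ᵢ | ȳᵢ | A·x̄ᵢ | A·ȳᵢ
vertical leg | 2220.00 | 6.00 | 92.50 | 13320.00 | 205350.00
horizontal leg | 3120.00 | 72.00 | 13.00 | 224640.00 | 40560.00
Σ | 5340.00 |  |  | 237960.00 | 245910.00
x_c = 237960.00 / 5340.00 = 44.56 mm
y_c = 245910.00 / 5340.00 = 46.05 mm

x_c = 44.56 mm, y_c = 46.05 mm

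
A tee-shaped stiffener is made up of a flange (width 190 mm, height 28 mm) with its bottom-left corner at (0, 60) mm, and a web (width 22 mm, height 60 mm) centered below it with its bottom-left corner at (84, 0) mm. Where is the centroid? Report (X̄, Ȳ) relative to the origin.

X̄ = 95.00 mm, Ȳ = 65.25 mm

web: A = 22 × 60 = 1320.00, centroid at (95.00, 30.00).
flange: A = 190 × 28 = 5320.00, centroid at (95.00, 74.00).
ΣA = 6640.00 mm²
ΣAX̄ = (1320.00)(95.00) + (5320.00)(95.00) = 630800.00 mm³
ΣAȲ = (1320.00)(30.00) + (5320.00)(74.00) = 433280.00 mm³
X̄ = 630800.00 / 6640.00 = 95.00 mm
Ȳ = 433280.00 / 6640.00 = 65.25 mm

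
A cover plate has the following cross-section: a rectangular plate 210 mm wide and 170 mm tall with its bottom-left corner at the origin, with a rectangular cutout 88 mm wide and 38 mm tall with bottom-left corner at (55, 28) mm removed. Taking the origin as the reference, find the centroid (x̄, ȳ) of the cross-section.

Part | A | x̄ᵢ | ȳᵢ | A·x̄ᵢ | A·ȳᵢ
plate | 35700.00 | 105.00 | 85.00 | 3748500.00 | 3034500.00
hole | -3344.00 | 99.00 | 47.00 | -331056.00 | -157168.00
Σ | 32356.00 |  |  | 3417444.00 | 2877332.00
x̄ = 3417444.00 / 32356.00 = 105.62 mm
ȳ = 2877332.00 / 32356.00 = 88.93 mm

x̄ = 105.62 mm, ȳ = 88.93 mm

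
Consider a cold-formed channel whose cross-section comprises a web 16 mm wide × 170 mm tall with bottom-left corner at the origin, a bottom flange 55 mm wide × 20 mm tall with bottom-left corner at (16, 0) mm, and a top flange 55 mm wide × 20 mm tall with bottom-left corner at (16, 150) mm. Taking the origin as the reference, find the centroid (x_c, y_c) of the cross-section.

x_c = 23.87 mm, y_c = 85.00 mm

Part | A | x̄ᵢ | ȳᵢ | A·x̄ᵢ | A·ȳᵢ
web | 2720.00 | 8.00 | 85.00 | 21760.00 | 231200.00
bottom flange | 1100.00 | 43.50 | 10.00 | 47850.00 | 11000.00
top flange | 1100.00 | 43.50 | 160.00 | 47850.00 | 176000.00
Σ | 4920.00 |  |  | 117460.00 | 418200.00
x_c = 117460.00 / 4920.00 = 23.87 mm
y_c = 418200.00 / 4920.00 = 85.00 mm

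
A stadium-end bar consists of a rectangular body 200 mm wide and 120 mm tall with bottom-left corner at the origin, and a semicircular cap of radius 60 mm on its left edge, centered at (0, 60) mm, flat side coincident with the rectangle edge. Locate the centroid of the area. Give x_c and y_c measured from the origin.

x_c = 76.08 mm, y_c = 60.00 mm

rectangular body: A = 200 × 120 = 24000.00, centroid at (100.00, 60.00).
semicircular end: A = ½π·60² = 5654.87, centroid at (-25.46, 60.00).
ΣA = 29654.87 mm², ΣAx_c = 2256000.00 mm³, ΣAy_c = 1779292.01 mm³.
x_c = 2256000.00/29654.87 = 76.08 mm; y_c = 1779292.01/29654.87 = 60.00 mm.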